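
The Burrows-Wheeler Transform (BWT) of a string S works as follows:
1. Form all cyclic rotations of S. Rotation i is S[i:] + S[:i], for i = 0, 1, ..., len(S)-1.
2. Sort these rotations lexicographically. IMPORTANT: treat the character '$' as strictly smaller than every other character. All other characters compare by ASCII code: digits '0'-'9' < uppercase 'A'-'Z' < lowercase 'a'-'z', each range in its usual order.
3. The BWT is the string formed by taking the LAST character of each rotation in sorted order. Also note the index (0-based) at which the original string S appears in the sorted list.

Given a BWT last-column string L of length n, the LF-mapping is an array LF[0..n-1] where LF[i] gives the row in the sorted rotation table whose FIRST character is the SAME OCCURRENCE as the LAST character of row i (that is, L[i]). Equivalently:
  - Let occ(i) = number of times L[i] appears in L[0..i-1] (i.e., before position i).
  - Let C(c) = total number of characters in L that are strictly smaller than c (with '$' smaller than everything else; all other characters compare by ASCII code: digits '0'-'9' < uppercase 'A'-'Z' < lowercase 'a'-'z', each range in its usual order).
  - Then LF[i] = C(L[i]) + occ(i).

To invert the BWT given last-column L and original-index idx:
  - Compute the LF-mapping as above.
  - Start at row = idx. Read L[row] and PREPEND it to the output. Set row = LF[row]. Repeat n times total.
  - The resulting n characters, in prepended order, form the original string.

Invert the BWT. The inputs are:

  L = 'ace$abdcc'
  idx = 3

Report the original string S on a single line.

LF mapping: 1 4 8 0 2 3 7 5 6
Walk LF starting at row 3, prepending L[row]:
  step 1: row=3, L[3]='$', prepend. Next row=LF[3]=0
  step 2: row=0, L[0]='a', prepend. Next row=LF[0]=1
  step 3: row=1, L[1]='c', prepend. Next row=LF[1]=4
  step 4: row=4, L[4]='a', prepend. Next row=LF[4]=2
  step 5: row=2, L[2]='e', prepend. Next row=LF[2]=8
  step 6: row=8, L[8]='c', prepend. Next row=LF[8]=6
  step 7: row=6, L[6]='d', prepend. Next row=LF[6]=7
  step 8: row=7, L[7]='c', prepend. Next row=LF[7]=5
  step 9: row=5, L[5]='b', prepend. Next row=LF[5]=3
Reversed output: bcdceaca$

Answer: bcdceaca$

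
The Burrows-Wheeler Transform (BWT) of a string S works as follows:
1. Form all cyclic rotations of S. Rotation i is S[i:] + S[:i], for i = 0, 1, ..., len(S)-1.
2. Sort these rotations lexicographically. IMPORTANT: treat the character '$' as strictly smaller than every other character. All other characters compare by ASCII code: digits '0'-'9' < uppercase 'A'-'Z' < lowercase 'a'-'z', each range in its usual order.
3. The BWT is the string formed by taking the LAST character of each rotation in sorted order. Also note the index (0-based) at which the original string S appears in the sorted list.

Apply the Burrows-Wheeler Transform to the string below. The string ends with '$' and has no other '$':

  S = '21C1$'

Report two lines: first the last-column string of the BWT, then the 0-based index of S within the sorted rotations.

Answer: 1C2$1
3

Derivation:
All 5 rotations (rotation i = S[i:]+S[:i]):
  rot[0] = 21C1$
  rot[1] = 1C1$2
  rot[2] = C1$21
  rot[3] = 1$21C
  rot[4] = $21C1
Sorted (with $ < everything):
  sorted[0] = $21C1  (last char: '1')
  sorted[1] = 1$21C  (last char: 'C')
  sorted[2] = 1C1$2  (last char: '2')
  sorted[3] = 21C1$  (last char: '$')
  sorted[4] = C1$21  (last char: '1')
Last column: 1C2$1
Original string S is at sorted index 3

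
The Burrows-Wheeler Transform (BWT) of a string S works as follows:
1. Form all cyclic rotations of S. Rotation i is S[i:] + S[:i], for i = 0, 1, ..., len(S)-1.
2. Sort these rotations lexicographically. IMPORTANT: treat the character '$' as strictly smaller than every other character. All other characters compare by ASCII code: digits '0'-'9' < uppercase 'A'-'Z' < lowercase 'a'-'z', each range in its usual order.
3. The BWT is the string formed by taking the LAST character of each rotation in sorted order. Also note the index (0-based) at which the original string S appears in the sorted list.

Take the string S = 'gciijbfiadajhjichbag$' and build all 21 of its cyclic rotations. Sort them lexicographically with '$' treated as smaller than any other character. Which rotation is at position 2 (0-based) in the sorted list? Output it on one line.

Answer: ag$gciijbfiadajhjichb

Derivation:
All 21 rotations (rotation i = S[i:]+S[:i]):
  rot[0] = gciijbfiadajhjichbag$
  rot[1] = ciijbfiadajhjichbag$g
  rot[2] = iijbfiadajhjichbag$gc
  rot[3] = ijbfiadajhjichbag$gci
  rot[4] = jbfiadajhjichbag$gcii
  rot[5] = bfiadajhjichbag$gciij
  rot[6] = fiadajhjichbag$gciijb
  rot[7] = iadajhjichbag$gciijbf
  rot[8] = adajhjichbag$gciijbfi
  rot[9] = dajhjichbag$gciijbfia
  rot[10] = ajhjichbag$gciijbfiad
  rot[11] = jhjichbag$gciijbfiada
  rot[12] = hjichbag$gciijbfiadaj
  rot[13] = jichbag$gciijbfiadajh
  rot[14] = ichbag$gciijbfiadajhj
  rot[15] = chbag$gciijbfiadajhji
  rot[16] = hbag$gciijbfiadajhjic
  rot[17] = bag$gciijbfiadajhjich
  rot[18] = ag$gciijbfiadajhjichb
  rot[19] = g$gciijbfiadajhjichba
  rot[20] = $gciijbfiadajhjichbag
Sorted (with $ < everything):
  sorted[0] = $gciijbfiadajhjichbag
  sorted[1] = adajhjichbag$gciijbfi
  sorted[2] = ag$gciijbfiadajhjichb
  sorted[3] = ajhjichbag$gciijbfiad
  sorted[4] = bag$gciijbfiadajhjich
  sorted[5] = bfiadajhjichbag$gciij
  sorted[6] = chbag$gciijbfiadajhji
  sorted[7] = ciijbfiadajhjichbag$g
  sorted[8] = dajhjichbag$gciijbfia
  sorted[9] = fiadajhjichbag$gciijb
  sorted[10] = g$gciijbfiadajhjichba
  sorted[11] = gciijbfiadajhjichbag$
  sorted[12] = hbag$gciijbfiadajhjic
  sorted[13] = hjichbag$gciijbfiadaj
  sorted[14] = iadajhjichbag$gciijbf
  sorted[15] = ichbag$gciijbfiadajhj
  sorted[16] = iijbfiadajhjichbag$gc
  sorted[17] = ijbfiadajhjichbag$gci
  sorted[18] = jbfiadajhjichbag$gcii
  sorted[19] = jhjichbag$gciijbfiada
  sorted[20] = jichbag$gciijbfiadajh
sorted[2] = ag$gciijbfiadajhjichb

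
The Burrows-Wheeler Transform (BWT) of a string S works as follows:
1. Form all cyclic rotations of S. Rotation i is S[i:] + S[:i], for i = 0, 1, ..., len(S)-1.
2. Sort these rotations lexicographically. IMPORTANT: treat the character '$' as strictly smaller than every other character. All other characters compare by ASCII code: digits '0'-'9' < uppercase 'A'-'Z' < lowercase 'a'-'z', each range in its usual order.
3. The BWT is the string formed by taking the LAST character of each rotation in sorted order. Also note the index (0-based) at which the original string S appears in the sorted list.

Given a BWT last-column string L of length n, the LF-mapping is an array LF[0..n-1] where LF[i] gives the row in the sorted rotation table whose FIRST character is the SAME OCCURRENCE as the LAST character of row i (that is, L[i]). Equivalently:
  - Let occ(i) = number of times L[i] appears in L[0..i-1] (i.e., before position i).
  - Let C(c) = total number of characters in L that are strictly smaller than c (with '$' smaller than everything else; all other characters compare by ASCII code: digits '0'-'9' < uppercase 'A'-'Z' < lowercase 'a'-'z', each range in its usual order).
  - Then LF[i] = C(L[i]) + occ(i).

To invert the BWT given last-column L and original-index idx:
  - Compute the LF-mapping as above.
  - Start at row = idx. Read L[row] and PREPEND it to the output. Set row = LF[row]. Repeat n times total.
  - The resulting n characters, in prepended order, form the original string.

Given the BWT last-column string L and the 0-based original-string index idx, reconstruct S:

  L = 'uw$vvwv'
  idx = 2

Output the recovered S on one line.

Answer: vvvwwu$

Derivation:
LF mapping: 1 5 0 2 3 6 4
Walk LF starting at row 2, prepending L[row]:
  step 1: row=2, L[2]='$', prepend. Next row=LF[2]=0
  step 2: row=0, L[0]='u', prepend. Next row=LF[0]=1
  step 3: row=1, L[1]='w', prepend. Next row=LF[1]=5
  step 4: row=5, L[5]='w', prepend. Next row=LF[5]=6
  step 5: row=6, L[6]='v', prepend. Next row=LF[6]=4
  step 6: row=4, L[4]='v', prepend. Next row=LF[4]=3
  step 7: row=3, L[3]='v', prepend. Next row=LF[3]=2
Reversed output: vvvwwu$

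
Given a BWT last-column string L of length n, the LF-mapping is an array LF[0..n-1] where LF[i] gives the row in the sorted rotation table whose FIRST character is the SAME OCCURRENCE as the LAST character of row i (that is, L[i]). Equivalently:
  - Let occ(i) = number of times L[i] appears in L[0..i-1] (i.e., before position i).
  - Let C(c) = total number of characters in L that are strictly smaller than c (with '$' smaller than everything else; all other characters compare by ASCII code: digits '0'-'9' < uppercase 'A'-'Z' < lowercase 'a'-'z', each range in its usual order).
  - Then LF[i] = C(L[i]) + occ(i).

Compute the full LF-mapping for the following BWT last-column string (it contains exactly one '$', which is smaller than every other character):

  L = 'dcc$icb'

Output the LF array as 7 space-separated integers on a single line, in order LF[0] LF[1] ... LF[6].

Answer: 5 2 3 0 6 4 1

Derivation:
Char counts: '$':1, 'b':1, 'c':3, 'd':1, 'i':1
C (first-col start): C('$')=0, C('b')=1, C('c')=2, C('d')=5, C('i')=6
L[0]='d': occ=0, LF[0]=C('d')+0=5+0=5
L[1]='c': occ=0, LF[1]=C('c')+0=2+0=2
L[2]='c': occ=1, LF[2]=C('c')+1=2+1=3
L[3]='$': occ=0, LF[3]=C('$')+0=0+0=0
L[4]='i': occ=0, LF[4]=C('i')+0=6+0=6
L[5]='c': occ=2, LF[5]=C('c')+2=2+2=4
L[6]='b': occ=0, LF[6]=C('b')+0=1+0=1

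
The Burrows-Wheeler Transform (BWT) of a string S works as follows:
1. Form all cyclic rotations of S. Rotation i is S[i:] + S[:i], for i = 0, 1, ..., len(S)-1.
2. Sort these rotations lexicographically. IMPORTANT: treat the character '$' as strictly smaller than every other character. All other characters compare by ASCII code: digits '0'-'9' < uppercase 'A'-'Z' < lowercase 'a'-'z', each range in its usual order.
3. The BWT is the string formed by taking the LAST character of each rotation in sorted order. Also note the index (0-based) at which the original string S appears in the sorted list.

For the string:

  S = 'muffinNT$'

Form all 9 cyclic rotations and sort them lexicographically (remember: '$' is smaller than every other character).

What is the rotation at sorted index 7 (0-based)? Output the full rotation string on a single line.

All 9 rotations (rotation i = S[i:]+S[:i]):
  rot[0] = muffinNT$
  rot[1] = uffinNT$m
  rot[2] = ffinNT$mu
  rot[3] = finNT$muf
  rot[4] = inNT$muff
  rot[5] = nNT$muffi
  rot[6] = NT$muffin
  rot[7] = T$muffinN
  rot[8] = $muffinNT
Sorted (with $ < everything):
  sorted[0] = $muffinNT
  sorted[1] = NT$muffin
  sorted[2] = T$muffinN
  sorted[3] = ffinNT$mu
  sorted[4] = finNT$muf
  sorted[5] = inNT$muff
  sorted[6] = muffinNT$
  sorted[7] = nNT$muffi
  sorted[8] = uffinNT$m
sorted[7] = nNT$muffi

Answer: nNT$muffi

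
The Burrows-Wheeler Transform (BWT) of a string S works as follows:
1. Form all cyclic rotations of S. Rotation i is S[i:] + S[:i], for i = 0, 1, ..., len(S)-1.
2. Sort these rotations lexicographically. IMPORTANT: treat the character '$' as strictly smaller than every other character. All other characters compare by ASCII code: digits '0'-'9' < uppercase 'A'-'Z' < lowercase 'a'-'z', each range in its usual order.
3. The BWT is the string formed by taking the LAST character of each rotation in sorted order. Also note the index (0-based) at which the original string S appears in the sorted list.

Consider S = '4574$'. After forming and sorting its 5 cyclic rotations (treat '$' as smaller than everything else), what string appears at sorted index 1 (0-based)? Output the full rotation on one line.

Answer: 4$457

Derivation:
All 5 rotations (rotation i = S[i:]+S[:i]):
  rot[0] = 4574$
  rot[1] = 574$4
  rot[2] = 74$45
  rot[3] = 4$457
  rot[4] = $4574
Sorted (with $ < everything):
  sorted[0] = $4574
  sorted[1] = 4$457
  sorted[2] = 4574$
  sorted[3] = 574$4
  sorted[4] = 74$45
sorted[1] = 4$457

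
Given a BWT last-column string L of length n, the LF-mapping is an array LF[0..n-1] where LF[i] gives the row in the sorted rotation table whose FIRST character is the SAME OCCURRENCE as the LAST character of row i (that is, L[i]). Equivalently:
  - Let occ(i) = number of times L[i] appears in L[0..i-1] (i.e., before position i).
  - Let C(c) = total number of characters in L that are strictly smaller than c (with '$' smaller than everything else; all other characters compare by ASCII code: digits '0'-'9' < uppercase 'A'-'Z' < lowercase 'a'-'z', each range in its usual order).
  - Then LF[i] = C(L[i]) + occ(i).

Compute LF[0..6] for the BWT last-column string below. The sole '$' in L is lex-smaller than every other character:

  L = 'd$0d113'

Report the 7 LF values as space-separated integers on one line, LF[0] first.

Char counts: '$':1, '0':1, '1':2, '3':1, 'd':2
C (first-col start): C('$')=0, C('0')=1, C('1')=2, C('3')=4, C('d')=5
L[0]='d': occ=0, LF[0]=C('d')+0=5+0=5
L[1]='$': occ=0, LF[1]=C('$')+0=0+0=0
L[2]='0': occ=0, LF[2]=C('0')+0=1+0=1
L[3]='d': occ=1, LF[3]=C('d')+1=5+1=6
L[4]='1': occ=0, LF[4]=C('1')+0=2+0=2
L[5]='1': occ=1, LF[5]=C('1')+1=2+1=3
L[6]='3': occ=0, LF[6]=C('3')+0=4+0=4

Answer: 5 0 1 6 2 3 4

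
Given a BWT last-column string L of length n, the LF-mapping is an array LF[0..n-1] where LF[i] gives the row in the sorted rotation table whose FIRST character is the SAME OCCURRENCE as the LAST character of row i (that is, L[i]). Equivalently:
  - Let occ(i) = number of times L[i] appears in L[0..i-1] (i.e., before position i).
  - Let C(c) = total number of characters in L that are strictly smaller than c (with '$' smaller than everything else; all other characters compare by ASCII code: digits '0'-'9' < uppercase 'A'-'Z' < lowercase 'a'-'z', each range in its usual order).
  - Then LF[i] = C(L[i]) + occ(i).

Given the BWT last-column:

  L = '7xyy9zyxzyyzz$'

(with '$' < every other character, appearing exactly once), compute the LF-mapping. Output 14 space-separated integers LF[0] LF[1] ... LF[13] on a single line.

Answer: 1 3 5 6 2 10 7 4 11 8 9 12 13 0

Derivation:
Char counts: '$':1, '7':1, '9':1, 'x':2, 'y':5, 'z':4
C (first-col start): C('$')=0, C('7')=1, C('9')=2, C('x')=3, C('y')=5, C('z')=10
L[0]='7': occ=0, LF[0]=C('7')+0=1+0=1
L[1]='x': occ=0, LF[1]=C('x')+0=3+0=3
L[2]='y': occ=0, LF[2]=C('y')+0=5+0=5
L[3]='y': occ=1, LF[3]=C('y')+1=5+1=6
L[4]='9': occ=0, LF[4]=C('9')+0=2+0=2
L[5]='z': occ=0, LF[5]=C('z')+0=10+0=10
L[6]='y': occ=2, LF[6]=C('y')+2=5+2=7
L[7]='x': occ=1, LF[7]=C('x')+1=3+1=4
L[8]='z': occ=1, LF[8]=C('z')+1=10+1=11
L[9]='y': occ=3, LF[9]=C('y')+3=5+3=8
L[10]='y': occ=4, LF[10]=C('y')+4=5+4=9
L[11]='z': occ=2, LF[11]=C('z')+2=10+2=12
L[12]='z': occ=3, LF[12]=C('z')+3=10+3=13
L[13]='$': occ=0, LF[13]=C('$')+0=0+0=0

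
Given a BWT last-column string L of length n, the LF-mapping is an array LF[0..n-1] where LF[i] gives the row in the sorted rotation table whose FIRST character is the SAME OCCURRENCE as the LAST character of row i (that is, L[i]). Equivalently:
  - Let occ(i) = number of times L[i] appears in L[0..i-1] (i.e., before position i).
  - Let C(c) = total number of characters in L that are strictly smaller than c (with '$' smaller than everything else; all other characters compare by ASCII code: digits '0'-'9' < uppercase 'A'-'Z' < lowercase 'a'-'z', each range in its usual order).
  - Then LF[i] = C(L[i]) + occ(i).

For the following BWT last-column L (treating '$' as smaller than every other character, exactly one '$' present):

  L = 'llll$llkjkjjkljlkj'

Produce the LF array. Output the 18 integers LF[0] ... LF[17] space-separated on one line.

Answer: 10 11 12 13 0 14 15 6 1 7 2 3 8 16 4 17 9 5

Derivation:
Char counts: '$':1, 'j':5, 'k':4, 'l':8
C (first-col start): C('$')=0, C('j')=1, C('k')=6, C('l')=10
L[0]='l': occ=0, LF[0]=C('l')+0=10+0=10
L[1]='l': occ=1, LF[1]=C('l')+1=10+1=11
L[2]='l': occ=2, LF[2]=C('l')+2=10+2=12
L[3]='l': occ=3, LF[3]=C('l')+3=10+3=13
L[4]='$': occ=0, LF[4]=C('$')+0=0+0=0
L[5]='l': occ=4, LF[5]=C('l')+4=10+4=14
L[6]='l': occ=5, LF[6]=C('l')+5=10+5=15
L[7]='k': occ=0, LF[7]=C('k')+0=6+0=6
L[8]='j': occ=0, LF[8]=C('j')+0=1+0=1
L[9]='k': occ=1, LF[9]=C('k')+1=6+1=7
L[10]='j': occ=1, LF[10]=C('j')+1=1+1=2
L[11]='j': occ=2, LF[11]=C('j')+2=1+2=3
L[12]='k': occ=2, LF[12]=C('k')+2=6+2=8
L[13]='l': occ=6, LF[13]=C('l')+6=10+6=16
L[14]='j': occ=3, LF[14]=C('j')+3=1+3=4
L[15]='l': occ=7, LF[15]=C('l')+7=10+7=17
L[16]='k': occ=3, LF[16]=C('k')+3=6+3=9
L[17]='j': occ=4, LF[17]=C('j')+4=1+4=5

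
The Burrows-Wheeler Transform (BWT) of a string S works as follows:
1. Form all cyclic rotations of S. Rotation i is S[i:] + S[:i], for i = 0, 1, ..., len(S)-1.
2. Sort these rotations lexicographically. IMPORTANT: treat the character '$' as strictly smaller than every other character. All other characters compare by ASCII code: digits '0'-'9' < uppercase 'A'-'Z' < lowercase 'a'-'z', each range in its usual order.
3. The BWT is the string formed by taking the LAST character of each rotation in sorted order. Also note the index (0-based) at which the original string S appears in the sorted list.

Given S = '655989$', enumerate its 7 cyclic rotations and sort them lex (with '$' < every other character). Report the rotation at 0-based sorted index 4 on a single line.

Answer: 89$6559

Derivation:
All 7 rotations (rotation i = S[i:]+S[:i]):
  rot[0] = 655989$
  rot[1] = 55989$6
  rot[2] = 5989$65
  rot[3] = 989$655
  rot[4] = 89$6559
  rot[5] = 9$65598
  rot[6] = $655989
Sorted (with $ < everything):
  sorted[0] = $655989
  sorted[1] = 55989$6
  sorted[2] = 5989$65
  sorted[3] = 655989$
  sorted[4] = 89$6559
  sorted[5] = 9$65598
  sorted[6] = 989$655
sorted[4] = 89$6559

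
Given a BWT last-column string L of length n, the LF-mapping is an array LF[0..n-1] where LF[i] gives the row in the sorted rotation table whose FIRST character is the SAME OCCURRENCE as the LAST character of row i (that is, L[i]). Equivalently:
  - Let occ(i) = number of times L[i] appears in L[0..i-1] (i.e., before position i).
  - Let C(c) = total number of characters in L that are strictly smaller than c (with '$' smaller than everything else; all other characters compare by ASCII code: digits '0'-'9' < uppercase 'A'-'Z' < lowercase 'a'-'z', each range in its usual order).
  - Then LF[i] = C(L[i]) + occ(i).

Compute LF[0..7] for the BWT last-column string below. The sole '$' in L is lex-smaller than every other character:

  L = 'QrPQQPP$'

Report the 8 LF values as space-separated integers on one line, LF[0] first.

Answer: 4 7 1 5 6 2 3 0

Derivation:
Char counts: '$':1, 'P':3, 'Q':3, 'r':1
C (first-col start): C('$')=0, C('P')=1, C('Q')=4, C('r')=7
L[0]='Q': occ=0, LF[0]=C('Q')+0=4+0=4
L[1]='r': occ=0, LF[1]=C('r')+0=7+0=7
L[2]='P': occ=0, LF[2]=C('P')+0=1+0=1
L[3]='Q': occ=1, LF[3]=C('Q')+1=4+1=5
L[4]='Q': occ=2, LF[4]=C('Q')+2=4+2=6
L[5]='P': occ=1, LF[5]=C('P')+1=1+1=2
L[6]='P': occ=2, LF[6]=C('P')+2=1+2=3
L[7]='$': occ=0, LF[7]=C('$')+0=0+0=0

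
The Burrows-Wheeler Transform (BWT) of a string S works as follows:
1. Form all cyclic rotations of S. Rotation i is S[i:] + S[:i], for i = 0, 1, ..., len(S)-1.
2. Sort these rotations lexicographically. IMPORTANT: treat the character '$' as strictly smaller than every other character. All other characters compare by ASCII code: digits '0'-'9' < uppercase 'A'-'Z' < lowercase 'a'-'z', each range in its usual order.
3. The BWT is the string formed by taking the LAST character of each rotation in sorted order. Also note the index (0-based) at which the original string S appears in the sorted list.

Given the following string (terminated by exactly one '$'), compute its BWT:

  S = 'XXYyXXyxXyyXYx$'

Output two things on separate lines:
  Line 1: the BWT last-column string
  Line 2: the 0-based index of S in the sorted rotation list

All 15 rotations (rotation i = S[i:]+S[:i]):
  rot[0] = XXYyXXyxXyyXYx$
  rot[1] = XYyXXyxXyyXYx$X
  rot[2] = YyXXyxXyyXYx$XX
  rot[3] = yXXyxXyyXYx$XXY
  rot[4] = XXyxXyyXYx$XXYy
  rot[5] = XyxXyyXYx$XXYyX
  rot[6] = yxXyyXYx$XXYyXX
  rot[7] = xXyyXYx$XXYyXXy
  rot[8] = XyyXYx$XXYyXXyx
  rot[9] = yyXYx$XXYyXXyxX
  rot[10] = yXYx$XXYyXXyxXy
  rot[11] = XYx$XXYyXXyxXyy
  rot[12] = Yx$XXYyXXyxXyyX
  rot[13] = x$XXYyXXyxXyyXY
  rot[14] = $XXYyXXyxXyyXYx
Sorted (with $ < everything):
  sorted[0] = $XXYyXXyxXyyXYx  (last char: 'x')
  sorted[1] = XXYyXXyxXyyXYx$  (last char: '$')
  sorted[2] = XXyxXyyXYx$XXYy  (last char: 'y')
  sorted[3] = XYx$XXYyXXyxXyy  (last char: 'y')
  sorted[4] = XYyXXyxXyyXYx$X  (last char: 'X')
  sorted[5] = XyxXyyXYx$XXYyX  (last char: 'X')
  sorted[6] = XyyXYx$XXYyXXyx  (last char: 'x')
  sorted[7] = Yx$XXYyXXyxXyyX  (last char: 'X')
  sorted[8] = YyXXyxXyyXYx$XX  (last char: 'X')
  sorted[9] = x$XXYyXXyxXyyXY  (last char: 'Y')
  sorted[10] = xXyyXYx$XXYyXXy  (last char: 'y')
  sorted[11] = yXXyxXyyXYx$XXY  (last char: 'Y')
  sorted[12] = yXYx$XXYyXXyxXy  (last char: 'y')
  sorted[13] = yxXyyXYx$XXYyXX  (last char: 'X')
  sorted[14] = yyXYx$XXYyXXyxX  (last char: 'X')
Last column: x$yyXXxXXYyYyXX
Original string S is at sorted index 1

Answer: x$yyXXxXXYyYyXX
1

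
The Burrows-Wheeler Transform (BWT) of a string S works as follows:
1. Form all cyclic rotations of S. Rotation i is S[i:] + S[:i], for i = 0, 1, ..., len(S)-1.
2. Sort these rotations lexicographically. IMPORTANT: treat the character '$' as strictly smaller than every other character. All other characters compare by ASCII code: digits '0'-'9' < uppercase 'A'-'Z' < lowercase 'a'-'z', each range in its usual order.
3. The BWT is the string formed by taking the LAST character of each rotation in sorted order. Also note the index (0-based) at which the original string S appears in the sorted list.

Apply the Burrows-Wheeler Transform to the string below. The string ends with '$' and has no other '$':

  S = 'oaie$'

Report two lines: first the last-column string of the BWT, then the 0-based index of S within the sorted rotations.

Answer: eoia$
4

Derivation:
All 5 rotations (rotation i = S[i:]+S[:i]):
  rot[0] = oaie$
  rot[1] = aie$o
  rot[2] = ie$oa
  rot[3] = e$oai
  rot[4] = $oaie
Sorted (with $ < everything):
  sorted[0] = $oaie  (last char: 'e')
  sorted[1] = aie$o  (last char: 'o')
  sorted[2] = e$oai  (last char: 'i')
  sorted[3] = ie$oa  (last char: 'a')
  sorted[4] = oaie$  (last char: '$')
Last column: eoia$
Original string S is at sorted index 4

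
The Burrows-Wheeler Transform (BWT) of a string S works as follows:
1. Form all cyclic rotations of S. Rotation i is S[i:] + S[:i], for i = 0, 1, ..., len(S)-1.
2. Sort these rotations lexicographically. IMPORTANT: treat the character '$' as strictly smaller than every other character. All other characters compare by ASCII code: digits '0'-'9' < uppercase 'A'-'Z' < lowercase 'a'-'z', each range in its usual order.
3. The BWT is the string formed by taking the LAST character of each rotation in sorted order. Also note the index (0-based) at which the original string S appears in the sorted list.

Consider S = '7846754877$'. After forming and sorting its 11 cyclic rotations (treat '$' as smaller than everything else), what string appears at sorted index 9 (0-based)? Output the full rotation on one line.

All 11 rotations (rotation i = S[i:]+S[:i]):
  rot[0] = 7846754877$
  rot[1] = 846754877$7
  rot[2] = 46754877$78
  rot[3] = 6754877$784
  rot[4] = 754877$7846
  rot[5] = 54877$78467
  rot[6] = 4877$784675
  rot[7] = 877$7846754
  rot[8] = 77$78467548
  rot[9] = 7$784675487
  rot[10] = $7846754877
Sorted (with $ < everything):
  sorted[0] = $7846754877
  sorted[1] = 46754877$78
  sorted[2] = 4877$784675
  sorted[3] = 54877$78467
  sorted[4] = 6754877$784
  sorted[5] = 7$784675487
  sorted[6] = 754877$7846
  sorted[7] = 77$78467548
  sorted[8] = 7846754877$
  sorted[9] = 846754877$7
  sorted[10] = 877$7846754
sorted[9] = 846754877$7

Answer: 846754877$7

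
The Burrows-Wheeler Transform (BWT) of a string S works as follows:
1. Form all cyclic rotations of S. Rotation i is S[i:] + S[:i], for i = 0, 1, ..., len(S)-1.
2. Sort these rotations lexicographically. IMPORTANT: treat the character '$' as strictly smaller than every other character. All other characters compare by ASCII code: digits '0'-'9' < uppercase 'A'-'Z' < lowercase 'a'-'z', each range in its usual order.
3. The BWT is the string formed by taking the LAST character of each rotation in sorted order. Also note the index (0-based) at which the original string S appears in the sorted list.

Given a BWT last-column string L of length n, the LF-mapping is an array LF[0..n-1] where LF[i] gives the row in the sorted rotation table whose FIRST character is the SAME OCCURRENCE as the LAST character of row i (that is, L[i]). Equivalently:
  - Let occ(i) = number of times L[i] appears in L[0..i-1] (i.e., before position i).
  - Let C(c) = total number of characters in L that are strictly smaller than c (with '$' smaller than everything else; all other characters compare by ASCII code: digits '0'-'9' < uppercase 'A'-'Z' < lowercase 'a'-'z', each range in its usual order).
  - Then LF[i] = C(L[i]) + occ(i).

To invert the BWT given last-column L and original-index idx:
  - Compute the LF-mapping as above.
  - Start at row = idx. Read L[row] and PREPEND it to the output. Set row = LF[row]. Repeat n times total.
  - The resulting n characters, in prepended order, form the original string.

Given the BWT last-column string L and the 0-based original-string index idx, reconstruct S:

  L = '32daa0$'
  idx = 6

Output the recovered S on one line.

LF mapping: 3 2 6 4 5 1 0
Walk LF starting at row 6, prepending L[row]:
  step 1: row=6, L[6]='$', prepend. Next row=LF[6]=0
  step 2: row=0, L[0]='3', prepend. Next row=LF[0]=3
  step 3: row=3, L[3]='a', prepend. Next row=LF[3]=4
  step 4: row=4, L[4]='a', prepend. Next row=LF[4]=5
  step 5: row=5, L[5]='0', prepend. Next row=LF[5]=1
  step 6: row=1, L[1]='2', prepend. Next row=LF[1]=2
  step 7: row=2, L[2]='d', prepend. Next row=LF[2]=6
Reversed output: d20aa3$

Answer: d20aa3$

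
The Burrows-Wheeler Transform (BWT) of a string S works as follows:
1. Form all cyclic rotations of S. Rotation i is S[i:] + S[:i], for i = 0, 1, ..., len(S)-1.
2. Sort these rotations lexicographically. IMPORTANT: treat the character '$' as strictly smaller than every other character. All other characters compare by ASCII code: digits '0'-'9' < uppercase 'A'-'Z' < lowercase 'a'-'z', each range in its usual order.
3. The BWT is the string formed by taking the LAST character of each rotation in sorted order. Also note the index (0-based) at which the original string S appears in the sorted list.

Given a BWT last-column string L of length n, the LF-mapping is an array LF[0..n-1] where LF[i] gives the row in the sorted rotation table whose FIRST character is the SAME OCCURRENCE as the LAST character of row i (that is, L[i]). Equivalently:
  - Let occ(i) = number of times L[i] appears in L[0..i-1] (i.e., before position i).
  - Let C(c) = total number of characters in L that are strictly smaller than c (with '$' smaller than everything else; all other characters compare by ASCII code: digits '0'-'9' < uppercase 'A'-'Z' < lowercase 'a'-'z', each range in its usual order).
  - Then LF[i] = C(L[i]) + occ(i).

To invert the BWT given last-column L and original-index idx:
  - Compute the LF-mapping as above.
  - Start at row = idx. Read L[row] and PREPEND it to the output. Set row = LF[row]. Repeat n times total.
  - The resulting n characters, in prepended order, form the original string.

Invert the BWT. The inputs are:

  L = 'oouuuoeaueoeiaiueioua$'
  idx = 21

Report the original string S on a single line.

LF mapping: 11 12 16 17 18 13 4 1 19 5 14 6 8 2 9 20 7 10 15 21 3 0
Walk LF starting at row 21, prepending L[row]:
  step 1: row=21, L[21]='$', prepend. Next row=LF[21]=0
  step 2: row=0, L[0]='o', prepend. Next row=LF[0]=11
  step 3: row=11, L[11]='e', prepend. Next row=LF[11]=6
  step 4: row=6, L[6]='e', prepend. Next row=LF[6]=4
  step 5: row=4, L[4]='u', prepend. Next row=LF[4]=18
  step 6: row=18, L[18]='o', prepend. Next row=LF[18]=15
  step 7: row=15, L[15]='u', prepend. Next row=LF[15]=20
  step 8: row=20, L[20]='a', prepend. Next row=LF[20]=3
  step 9: row=3, L[3]='u', prepend. Next row=LF[3]=17
  step 10: row=17, L[17]='i', prepend. Next row=LF[17]=10
  step 11: row=10, L[10]='o', prepend. Next row=LF[10]=14
  step 12: row=14, L[14]='i', prepend. Next row=LF[14]=9
  step 13: row=9, L[9]='e', prepend. Next row=LF[9]=5
  step 14: row=5, L[5]='o', prepend. Next row=LF[5]=13
  step 15: row=13, L[13]='a', prepend. Next row=LF[13]=2
  step 16: row=2, L[2]='u', prepend. Next row=LF[2]=16
  step 17: row=16, L[16]='e', prepend. Next row=LF[16]=7
  step 18: row=7, L[7]='a', prepend. Next row=LF[7]=1
  step 19: row=1, L[1]='o', prepend. Next row=LF[1]=12
  step 20: row=12, L[12]='i', prepend. Next row=LF[12]=8
  step 21: row=8, L[8]='u', prepend. Next row=LF[8]=19
  step 22: row=19, L[19]='u', prepend. Next row=LF[19]=21
Reversed output: uuioaeuaoeioiuauoueeo$

Answer: uuioaeuaoeioiuauoueeo$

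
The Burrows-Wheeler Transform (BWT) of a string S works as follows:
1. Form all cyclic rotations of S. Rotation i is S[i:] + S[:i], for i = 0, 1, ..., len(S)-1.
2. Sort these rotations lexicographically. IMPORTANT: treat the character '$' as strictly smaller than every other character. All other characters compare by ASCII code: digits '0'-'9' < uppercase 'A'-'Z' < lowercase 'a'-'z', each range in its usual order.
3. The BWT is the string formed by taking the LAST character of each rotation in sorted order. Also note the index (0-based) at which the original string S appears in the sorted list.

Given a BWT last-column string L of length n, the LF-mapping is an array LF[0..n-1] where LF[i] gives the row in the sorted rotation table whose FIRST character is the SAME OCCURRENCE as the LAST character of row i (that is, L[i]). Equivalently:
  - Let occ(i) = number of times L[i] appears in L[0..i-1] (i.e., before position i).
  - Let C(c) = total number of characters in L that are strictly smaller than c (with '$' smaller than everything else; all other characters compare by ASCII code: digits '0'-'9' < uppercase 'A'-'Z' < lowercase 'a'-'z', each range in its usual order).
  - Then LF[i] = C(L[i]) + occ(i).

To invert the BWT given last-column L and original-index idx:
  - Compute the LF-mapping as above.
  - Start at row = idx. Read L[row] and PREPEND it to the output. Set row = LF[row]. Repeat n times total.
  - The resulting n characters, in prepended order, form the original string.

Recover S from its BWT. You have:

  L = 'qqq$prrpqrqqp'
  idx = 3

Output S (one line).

LF mapping: 4 5 6 0 1 10 11 2 7 12 8 9 3
Walk LF starting at row 3, prepending L[row]:
  step 1: row=3, L[3]='$', prepend. Next row=LF[3]=0
  step 2: row=0, L[0]='q', prepend. Next row=LF[0]=4
  step 3: row=4, L[4]='p', prepend. Next row=LF[4]=1
  step 4: row=1, L[1]='q', prepend. Next row=LF[1]=5
  step 5: row=5, L[5]='r', prepend. Next row=LF[5]=10
  step 6: row=10, L[10]='q', prepend. Next row=LF[10]=8
  step 7: row=8, L[8]='q', prepend. Next row=LF[8]=7
  step 8: row=7, L[7]='p', prepend. Next row=LF[7]=2
  step 9: row=2, L[2]='q', prepend. Next row=LF[2]=6
  step 10: row=6, L[6]='r', prepend. Next row=LF[6]=11
  step 11: row=11, L[11]='q', prepend. Next row=LF[11]=9
  step 12: row=9, L[9]='r', prepend. Next row=LF[9]=12
  step 13: row=12, L[12]='p', prepend. Next row=LF[12]=3
Reversed output: prqrqpqqrqpq$

Answer: prqrqpqqrqpq$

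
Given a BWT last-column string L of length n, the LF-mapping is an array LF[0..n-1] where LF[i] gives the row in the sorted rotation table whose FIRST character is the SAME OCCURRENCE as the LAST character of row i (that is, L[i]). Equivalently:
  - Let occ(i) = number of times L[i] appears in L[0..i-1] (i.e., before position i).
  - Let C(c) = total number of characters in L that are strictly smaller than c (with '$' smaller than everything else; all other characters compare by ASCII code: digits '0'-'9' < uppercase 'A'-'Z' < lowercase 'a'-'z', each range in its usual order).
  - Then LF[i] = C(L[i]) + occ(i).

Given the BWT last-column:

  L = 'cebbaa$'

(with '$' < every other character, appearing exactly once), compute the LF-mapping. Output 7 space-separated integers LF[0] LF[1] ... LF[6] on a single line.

Char counts: '$':1, 'a':2, 'b':2, 'c':1, 'e':1
C (first-col start): C('$')=0, C('a')=1, C('b')=3, C('c')=5, C('e')=6
L[0]='c': occ=0, LF[0]=C('c')+0=5+0=5
L[1]='e': occ=0, LF[1]=C('e')+0=6+0=6
L[2]='b': occ=0, LF[2]=C('b')+0=3+0=3
L[3]='b': occ=1, LF[3]=C('b')+1=3+1=4
L[4]='a': occ=0, LF[4]=C('a')+0=1+0=1
L[5]='a': occ=1, LF[5]=C('a')+1=1+1=2
L[6]='$': occ=0, LF[6]=C('$')+0=0+0=0

Answer: 5 6 3 4 1 2 0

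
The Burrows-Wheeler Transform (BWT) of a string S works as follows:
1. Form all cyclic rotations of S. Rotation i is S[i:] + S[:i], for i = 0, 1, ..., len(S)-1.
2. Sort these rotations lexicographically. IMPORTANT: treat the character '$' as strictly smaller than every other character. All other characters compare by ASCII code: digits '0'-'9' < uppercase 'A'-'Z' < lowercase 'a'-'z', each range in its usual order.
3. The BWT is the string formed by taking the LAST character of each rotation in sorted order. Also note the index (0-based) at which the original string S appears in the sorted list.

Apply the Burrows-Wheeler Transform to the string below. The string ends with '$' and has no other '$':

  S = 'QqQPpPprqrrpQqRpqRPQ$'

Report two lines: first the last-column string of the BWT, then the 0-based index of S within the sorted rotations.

Answer: QRQpPq$pqqPrRPQpQrrpq
6

Derivation:
All 21 rotations (rotation i = S[i:]+S[:i]):
  rot[0] = QqQPpPprqrrpQqRpqRPQ$
  rot[1] = qQPpPprqrrpQqRpqRPQ$Q
  rot[2] = QPpPprqrrpQqRpqRPQ$Qq
  rot[3] = PpPprqrrpQqRpqRPQ$QqQ
  rot[4] = pPprqrrpQqRpqRPQ$QqQP
  rot[5] = PprqrrpQqRpqRPQ$QqQPp
  rot[6] = prqrrpQqRpqRPQ$QqQPpP
  rot[7] = rqrrpQqRpqRPQ$QqQPpPp
  rot[8] = qrrpQqRpqRPQ$QqQPpPpr
  rot[9] = rrpQqRpqRPQ$QqQPpPprq
  rot[10] = rpQqRpqRPQ$QqQPpPprqr
  rot[11] = pQqRpqRPQ$QqQPpPprqrr
  rot[12] = QqRpqRPQ$QqQPpPprqrrp
  rot[13] = qRpqRPQ$QqQPpPprqrrpQ
  rot[14] = RpqRPQ$QqQPpPprqrrpQq
  rot[15] = pqRPQ$QqQPpPprqrrpQqR
  rot[16] = qRPQ$QqQPpPprqrrpQqRp
  rot[17] = RPQ$QqQPpPprqrrpQqRpq
  rot[18] = PQ$QqQPpPprqrrpQqRpqR
  rot[19] = Q$QqQPpPprqrrpQqRpqRP
  rot[20] = $QqQPpPprqrrpQqRpqRPQ
Sorted (with $ < everything):
  sorted[0] = $QqQPpPprqrrpQqRpqRPQ  (last char: 'Q')
  sorted[1] = PQ$QqQPpPprqrrpQqRpqR  (last char: 'R')
  sorted[2] = PpPprqrrpQqRpqRPQ$QqQ  (last char: 'Q')
  sorted[3] = PprqrrpQqRpqRPQ$QqQPp  (last char: 'p')
  sorted[4] = Q$QqQPpPprqrrpQqRpqRP  (last char: 'P')
  sorted[5] = QPpPprqrrpQqRpqRPQ$Qq  (last char: 'q')
  sorted[6] = QqQPpPprqrrpQqRpqRPQ$  (last char: '$')
  sorted[7] = QqRpqRPQ$QqQPpPprqrrp  (last char: 'p')
  sorted[8] = RPQ$QqQPpPprqrrpQqRpq  (last char: 'q')
  sorted[9] = RpqRPQ$QqQPpPprqrrpQq  (last char: 'q')
  sorted[10] = pPprqrrpQqRpqRPQ$QqQP  (last char: 'P')
  sorted[11] = pQqRpqRPQ$QqQPpPprqrr  (last char: 'r')
  sorted[12] = pqRPQ$QqQPpPprqrrpQqR  (last char: 'R')
  sorted[13] = prqrrpQqRpqRPQ$QqQPpP  (last char: 'P')
  sorted[14] = qQPpPprqrrpQqRpqRPQ$Q  (last char: 'Q')
  sorted[15] = qRPQ$QqQPpPprqrrpQqRp  (last char: 'p')
  sorted[16] = qRpqRPQ$QqQPpPprqrrpQ  (last char: 'Q')
  sorted[17] = qrrpQqRpqRPQ$QqQPpPpr  (last char: 'r')
  sorted[18] = rpQqRpqRPQ$QqQPpPprqr  (last char: 'r')
  sorted[19] = rqrrpQqRpqRPQ$QqQPpPp  (last char: 'p')
  sorted[20] = rrpQqRpqRPQ$QqQPpPprq  (last char: 'q')
Last column: QRQpPq$pqqPrRPQpQrrpq
Original string S is at sorted index 6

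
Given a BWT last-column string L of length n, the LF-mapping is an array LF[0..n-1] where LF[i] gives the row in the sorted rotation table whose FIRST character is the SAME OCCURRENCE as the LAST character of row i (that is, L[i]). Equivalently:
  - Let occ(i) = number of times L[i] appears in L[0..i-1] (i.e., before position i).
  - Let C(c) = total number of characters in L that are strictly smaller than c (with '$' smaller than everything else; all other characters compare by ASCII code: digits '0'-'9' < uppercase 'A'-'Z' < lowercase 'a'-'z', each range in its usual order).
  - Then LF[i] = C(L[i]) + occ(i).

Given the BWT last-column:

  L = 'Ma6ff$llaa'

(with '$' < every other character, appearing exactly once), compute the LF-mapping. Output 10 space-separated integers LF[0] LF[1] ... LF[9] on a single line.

Char counts: '$':1, '6':1, 'M':1, 'a':3, 'f':2, 'l':2
C (first-col start): C('$')=0, C('6')=1, C('M')=2, C('a')=3, C('f')=6, C('l')=8
L[0]='M': occ=0, LF[0]=C('M')+0=2+0=2
L[1]='a': occ=0, LF[1]=C('a')+0=3+0=3
L[2]='6': occ=0, LF[2]=C('6')+0=1+0=1
L[3]='f': occ=0, LF[3]=C('f')+0=6+0=6
L[4]='f': occ=1, LF[4]=C('f')+1=6+1=7
L[5]='$': occ=0, LF[5]=C('$')+0=0+0=0
L[6]='l': occ=0, LF[6]=C('l')+0=8+0=8
L[7]='l': occ=1, LF[7]=C('l')+1=8+1=9
L[8]='a': occ=1, LF[8]=C('a')+1=3+1=4
L[9]='a': occ=2, LF[9]=C('a')+2=3+2=5

Answer: 2 3 1 6 7 0 8 9 4 5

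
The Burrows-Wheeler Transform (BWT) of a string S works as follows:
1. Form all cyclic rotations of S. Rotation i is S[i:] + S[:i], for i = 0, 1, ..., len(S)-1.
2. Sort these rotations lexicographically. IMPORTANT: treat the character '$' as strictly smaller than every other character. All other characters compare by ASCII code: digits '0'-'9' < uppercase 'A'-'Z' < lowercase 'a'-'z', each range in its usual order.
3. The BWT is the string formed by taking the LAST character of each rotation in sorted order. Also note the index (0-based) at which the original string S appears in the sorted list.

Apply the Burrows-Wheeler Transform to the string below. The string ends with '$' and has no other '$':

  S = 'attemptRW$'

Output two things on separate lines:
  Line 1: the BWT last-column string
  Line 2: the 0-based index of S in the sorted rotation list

All 10 rotations (rotation i = S[i:]+S[:i]):
  rot[0] = attemptRW$
  rot[1] = ttemptRW$a
  rot[2] = temptRW$at
  rot[3] = emptRW$att
  rot[4] = mptRW$atte
  rot[5] = ptRW$attem
  rot[6] = tRW$attemp
  rot[7] = RW$attempt
  rot[8] = W$attemptR
  rot[9] = $attemptRW
Sorted (with $ < everything):
  sorted[0] = $attemptRW  (last char: 'W')
  sorted[1] = RW$attempt  (last char: 't')
  sorted[2] = W$attemptR  (last char: 'R')
  sorted[3] = attemptRW$  (last char: '$')
  sorted[4] = emptRW$att  (last char: 't')
  sorted[5] = mptRW$atte  (last char: 'e')
  sorted[6] = ptRW$attem  (last char: 'm')
  sorted[7] = tRW$attemp  (last char: 'p')
  sorted[8] = temptRW$at  (last char: 't')
  sorted[9] = ttemptRW$a  (last char: 'a')
Last column: WtR$tempta
Original string S is at sorted index 3

Answer: WtR$tempta
3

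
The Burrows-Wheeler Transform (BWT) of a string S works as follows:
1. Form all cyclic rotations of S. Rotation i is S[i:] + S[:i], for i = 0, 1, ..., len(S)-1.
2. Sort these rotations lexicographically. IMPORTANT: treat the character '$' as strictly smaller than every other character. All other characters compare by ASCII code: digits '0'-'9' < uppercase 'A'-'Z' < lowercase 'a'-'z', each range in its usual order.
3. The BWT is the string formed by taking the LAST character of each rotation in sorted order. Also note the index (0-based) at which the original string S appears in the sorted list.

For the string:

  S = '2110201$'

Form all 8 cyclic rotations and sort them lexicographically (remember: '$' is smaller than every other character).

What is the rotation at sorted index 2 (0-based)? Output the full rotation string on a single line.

Answer: 0201$211

Derivation:
All 8 rotations (rotation i = S[i:]+S[:i]):
  rot[0] = 2110201$
  rot[1] = 110201$2
  rot[2] = 10201$21
  rot[3] = 0201$211
  rot[4] = 201$2110
  rot[5] = 01$21102
  rot[6] = 1$211020
  rot[7] = $2110201
Sorted (with $ < everything):
  sorted[0] = $2110201
  sorted[1] = 01$21102
  sorted[2] = 0201$211
  sorted[3] = 1$211020
  sorted[4] = 10201$21
  sorted[5] = 110201$2
  sorted[6] = 201$2110
  sorted[7] = 2110201$
sorted[2] = 0201$211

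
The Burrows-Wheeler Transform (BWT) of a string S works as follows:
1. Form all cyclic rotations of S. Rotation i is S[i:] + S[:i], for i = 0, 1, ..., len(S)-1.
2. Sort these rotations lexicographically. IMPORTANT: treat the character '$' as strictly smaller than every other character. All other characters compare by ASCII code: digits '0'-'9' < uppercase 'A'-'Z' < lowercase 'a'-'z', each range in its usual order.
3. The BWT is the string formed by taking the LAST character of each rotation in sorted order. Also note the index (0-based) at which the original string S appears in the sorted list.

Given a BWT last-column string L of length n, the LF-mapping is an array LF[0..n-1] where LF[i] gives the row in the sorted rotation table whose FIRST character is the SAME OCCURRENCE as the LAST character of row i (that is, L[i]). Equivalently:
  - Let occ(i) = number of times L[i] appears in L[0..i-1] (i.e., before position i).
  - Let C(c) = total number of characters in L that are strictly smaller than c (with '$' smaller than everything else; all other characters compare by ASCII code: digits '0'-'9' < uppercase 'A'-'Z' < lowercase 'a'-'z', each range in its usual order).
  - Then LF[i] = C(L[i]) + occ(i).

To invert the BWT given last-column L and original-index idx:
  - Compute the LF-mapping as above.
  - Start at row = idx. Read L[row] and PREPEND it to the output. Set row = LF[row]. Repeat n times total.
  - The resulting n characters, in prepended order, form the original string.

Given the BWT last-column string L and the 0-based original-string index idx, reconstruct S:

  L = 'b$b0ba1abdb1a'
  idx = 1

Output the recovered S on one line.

Answer: 01bbb1adbaab$

Derivation:
LF mapping: 7 0 8 1 9 4 2 5 10 12 11 3 6
Walk LF starting at row 1, prepending L[row]:
  step 1: row=1, L[1]='$', prepend. Next row=LF[1]=0
  step 2: row=0, L[0]='b', prepend. Next row=LF[0]=7
  step 3: row=7, L[7]='a', prepend. Next row=LF[7]=5
  step 4: row=5, L[5]='a', prepend. Next row=LF[5]=4
  step 5: row=4, L[4]='b', prepend. Next row=LF[4]=9
  step 6: row=9, L[9]='d', prepend. Next row=LF[9]=12
  step 7: row=12, L[12]='a', prepend. Next row=LF[12]=6
  step 8: row=6, L[6]='1', prepend. Next row=LF[6]=2
  step 9: row=2, L[2]='b', prepend. Next row=LF[2]=8
  step 10: row=8, L[8]='b', prepend. Next row=LF[8]=10
  step 11: row=10, L[10]='b', prepend. Next row=LF[10]=11
  step 12: row=11, L[11]='1', prepend. Next row=LF[11]=3
  step 13: row=3, L[3]='0', prepend. Next row=LF[3]=1
Reversed output: 01bbb1adbaab$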